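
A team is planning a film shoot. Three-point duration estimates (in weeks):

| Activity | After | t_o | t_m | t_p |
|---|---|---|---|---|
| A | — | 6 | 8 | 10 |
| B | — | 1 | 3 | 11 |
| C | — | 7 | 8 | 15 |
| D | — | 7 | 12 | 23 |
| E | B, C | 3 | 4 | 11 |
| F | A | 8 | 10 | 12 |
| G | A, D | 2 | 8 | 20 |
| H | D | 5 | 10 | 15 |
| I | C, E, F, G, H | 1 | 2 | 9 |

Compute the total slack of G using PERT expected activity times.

1 weeks

te_A = (6 + 4·8 + 10)/6 = 48/6 = 8
te_B = (1 + 4·3 + 11)/6 = 24/6 = 4
te_C = (7 + 4·8 + 15)/6 = 54/6 = 9
te_D = (7 + 4·12 + 23)/6 = 78/6 = 13
te_E = (3 + 4·4 + 11)/6 = 30/6 = 5
te_F = (8 + 4·10 + 12)/6 = 60/6 = 10
te_G = (2 + 4·8 + 20)/6 = 54/6 = 9
te_H = (5 + 4·10 + 15)/6 = 60/6 = 10
te_I = (1 + 4·2 + 9)/6 = 18/6 = 3

Forward pass:
ES_A = 0; EF_A = 8
ES_B = 0; EF_B = 4
ES_C = 0; EF_C = 9
ES_D = 0; EF_D = 13
ES_E = max(EF_B=4, EF_C=9) = 9; EF_E = 9+5 = 14
ES_F = 8; EF_F = 8+10 = 18
ES_G = max(EF_A=8, EF_D=13) = 13; EF_G = 13+9 = 22
ES_H = 13; EF_H = 13+10 = 23
ES_I = max(EF_C=9, EF_E=14, EF_F=18, EF_G=22, EF_H=23) = 23; EF_I = 23+3 = 26
Expected project duration μ = 26 weeks. Critical path: D → H → I.

Backward pass:
LF_I = 26; LS_I = 26−3 = 23
LF_H = LS_I = 23; LS_H = 23−10 = 13
LF_G = LS_I = 23; LS_G = 23−9 = 14
LF_F = LS_I = 23; LS_F = 23−10 = 13
LF_E = LS_I = 23; LS_E = 23−5 = 18
LF_D = min(LS_G=14, LS_H=13) = 13; LS_D = 13−13 = 0
LF_C = min(LS_E=18, LS_I=23) = 18; LS_C = 18−9 = 9
LF_B = LS_E = 18; LS_B = 18−4 = 14
LF_A = min(LS_F=13, LS_G=14) = 13; LS_A = 13−8 = 5
Slack_G = LS_G − ES_G = 14 − 13 = 1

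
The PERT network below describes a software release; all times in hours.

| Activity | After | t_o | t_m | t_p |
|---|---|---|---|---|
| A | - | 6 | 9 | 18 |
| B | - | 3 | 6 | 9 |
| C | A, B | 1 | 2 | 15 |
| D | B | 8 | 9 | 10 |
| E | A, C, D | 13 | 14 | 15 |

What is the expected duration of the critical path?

29 hours

te_A = (6 + 4·9 + 18)/6 = 60/6 = 10
te_B = (3 + 4·6 + 9)/6 = 36/6 = 6
te_C = (1 + 4·2 + 15)/6 = 24/6 = 4
te_D = (8 + 4·9 + 10)/6 = 54/6 = 9
te_E = (13 + 4·14 + 15)/6 = 84/6 = 14

Forward pass:
ES_A = 0; EF_A = 10
ES_B = 0; EF_B = 6
ES_C = max(EF_A=10, EF_B=6) = 10; EF_C = 10+4 = 14
ES_D = 6; EF_D = 6+9 = 15
ES_E = max(EF_A=10, EF_C=14, EF_D=15) = 15; EF_E = 15+14 = 29
Expected project duration μ = 29 hours. Critical path: B → D → E.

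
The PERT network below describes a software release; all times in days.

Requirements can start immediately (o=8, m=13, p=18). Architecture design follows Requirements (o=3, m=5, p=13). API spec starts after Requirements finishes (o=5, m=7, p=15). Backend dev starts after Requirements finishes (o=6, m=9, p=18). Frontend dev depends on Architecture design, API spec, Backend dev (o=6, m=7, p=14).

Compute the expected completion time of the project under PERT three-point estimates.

te_Requirements = (8 + 4·13 + 18)/6 = 78/6 = 13
te_Architecture design = (3 + 4·5 + 13)/6 = 36/6 = 6
te_API spec = (5 + 4·7 + 15)/6 = 48/6 = 8
te_Backend dev = (6 + 4·9 + 18)/6 = 60/6 = 10
te_Frontend dev = (6 + 4·7 + 14)/6 = 48/6 = 8

Forward pass:
ES_Requirements = 0; EF_Requirements = 13
ES_Architecture design = 13; EF_Architecture design = 13+6 = 19
ES_API spec = 13; EF_API spec = 13+8 = 21
ES_Backend dev = 13; EF_Backend dev = 13+10 = 23
ES_Frontend dev = max(EF_Architecture design=19, EF_API spec=21, EF_Backend dev=23) = 23; EF_Frontend dev = 23+8 = 31
Expected project duration μ = 31 days. Critical path: Requirements → Backend dev → Frontend dev.

31 days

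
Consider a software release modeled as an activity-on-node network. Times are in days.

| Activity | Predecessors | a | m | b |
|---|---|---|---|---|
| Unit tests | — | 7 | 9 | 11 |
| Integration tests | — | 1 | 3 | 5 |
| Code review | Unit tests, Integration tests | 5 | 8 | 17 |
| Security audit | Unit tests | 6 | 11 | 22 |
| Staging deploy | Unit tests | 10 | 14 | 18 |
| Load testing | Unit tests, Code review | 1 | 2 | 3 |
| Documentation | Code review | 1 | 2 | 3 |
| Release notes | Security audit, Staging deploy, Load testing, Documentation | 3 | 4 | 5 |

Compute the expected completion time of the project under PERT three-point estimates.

te_Unit tests = (7 + 4·9 + 11)/6 = 54/6 = 9
te_Integration tests = (1 + 4·3 + 5)/6 = 18/6 = 3
te_Code review = (5 + 4·8 + 17)/6 = 54/6 = 9
te_Security audit = (6 + 4·11 + 22)/6 = 72/6 = 12
te_Staging deploy = (10 + 4·14 + 18)/6 = 84/6 = 14
te_Load testing = (1 + 4·2 + 3)/6 = 12/6 = 2
te_Documentation = (1 + 4·2 + 3)/6 = 12/6 = 2
te_Release notes = (3 + 4·4 + 5)/6 = 24/6 = 4

Forward pass:
ES_Unit tests = 0; EF_Unit tests = 9
ES_Integration tests = 0; EF_Integration tests = 3
ES_Code review = max(EF_Unit tests=9, EF_Integration tests=3) = 9; EF_Code review = 9+9 = 18
ES_Security audit = 9; EF_Security audit = 9+12 = 21
ES_Staging deploy = 9; EF_Staging deploy = 9+14 = 23
ES_Load testing = max(EF_Unit tests=9, EF_Code review=18) = 18; EF_Load testing = 18+2 = 20
ES_Documentation = 18; EF_Documentation = 18+2 = 20
ES_Release notes = max(EF_Security audit=21, EF_Staging deploy=23, EF_Load testing=20, EF_Documentation=20) = 23; EF_Release notes = 23+4 = 27
Expected project duration μ = 27 days. Critical path: Unit tests → Staging deploy → Release notes.

27 days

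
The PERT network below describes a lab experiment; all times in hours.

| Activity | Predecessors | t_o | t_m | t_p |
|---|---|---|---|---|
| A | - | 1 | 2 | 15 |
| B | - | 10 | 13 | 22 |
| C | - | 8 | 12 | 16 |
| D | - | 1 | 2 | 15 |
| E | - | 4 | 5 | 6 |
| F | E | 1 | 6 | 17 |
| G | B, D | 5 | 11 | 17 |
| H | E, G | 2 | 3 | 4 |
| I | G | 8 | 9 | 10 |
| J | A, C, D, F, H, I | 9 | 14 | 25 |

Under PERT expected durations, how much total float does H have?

6 hours

te_A = (1 + 4·2 + 15)/6 = 24/6 = 4
te_B = (10 + 4·13 + 22)/6 = 84/6 = 14
te_C = (8 + 4·12 + 16)/6 = 72/6 = 12
te_D = (1 + 4·2 + 15)/6 = 24/6 = 4
te_E = (4 + 4·5 + 6)/6 = 30/6 = 5
te_F = (1 + 4·6 + 17)/6 = 42/6 = 7
te_G = (5 + 4·11 + 17)/6 = 66/6 = 11
te_H = (2 + 4·3 + 4)/6 = 18/6 = 3
te_I = (8 + 4·9 + 10)/6 = 54/6 = 9
te_J = (9 + 4·14 + 25)/6 = 90/6 = 15

Forward pass:
ES_A = 0; EF_A = 4
ES_B = 0; EF_B = 14
ES_C = 0; EF_C = 12
ES_D = 0; EF_D = 4
ES_E = 0; EF_E = 5
ES_F = 5; EF_F = 5+7 = 12
ES_G = max(EF_B=14, EF_D=4) = 14; EF_G = 14+11 = 25
ES_H = max(EF_E=5, EF_G=25) = 25; EF_H = 25+3 = 28
ES_I = 25; EF_I = 25+9 = 34
ES_J = max(EF_A=4, EF_C=12, EF_D=4, EF_F=12, EF_H=28, EF_I=34) = 34; EF_J = 34+15 = 49
Expected project duration μ = 49 hours. Critical path: B → G → I → J.

Backward pass:
LF_J = 49; LS_J = 49−15 = 34
LF_I = LS_J = 34; LS_I = 34−9 = 25
LF_H = LS_J = 34; LS_H = 34−3 = 31
LF_G = min(LS_H=31, LS_I=25) = 25; LS_G = 25−11 = 14
LF_F = LS_J = 34; LS_F = 34−7 = 27
LF_E = min(LS_F=27, LS_H=31) = 27; LS_E = 27−5 = 22
LF_D = min(LS_G=14, LS_J=34) = 14; LS_D = 14−4 = 10
LF_C = LS_J = 34; LS_C = 34−12 = 22
LF_B = LS_G = 14; LS_B = 14−14 = 0
LF_A = LS_J = 34; LS_A = 34−4 = 30
Slack_H = LS_H − ES_H = 31 − 25 = 6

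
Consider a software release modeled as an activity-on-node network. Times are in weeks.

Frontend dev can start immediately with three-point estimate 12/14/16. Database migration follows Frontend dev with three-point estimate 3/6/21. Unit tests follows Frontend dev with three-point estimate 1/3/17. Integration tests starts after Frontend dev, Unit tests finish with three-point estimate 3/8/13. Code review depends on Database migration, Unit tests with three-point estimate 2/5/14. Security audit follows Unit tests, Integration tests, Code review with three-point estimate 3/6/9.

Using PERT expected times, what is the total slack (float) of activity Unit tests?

te_Frontend dev = (12 + 4·14 + 16)/6 = 84/6 = 14
te_Database migration = (3 + 4·6 + 21)/6 = 48/6 = 8
te_Unit tests = (1 + 4·3 + 17)/6 = 30/6 = 5
te_Integration tests = (3 + 4·8 + 13)/6 = 48/6 = 8
te_Code review = (2 + 4·5 + 14)/6 = 36/6 = 6
te_Security audit = (3 + 4·6 + 9)/6 = 36/6 = 6

Forward pass:
ES_Frontend dev = 0; EF_Frontend dev = 14
ES_Database migration = 14; EF_Database migration = 14+8 = 22
ES_Unit tests = 14; EF_Unit tests = 14+5 = 19
ES_Integration tests = max(EF_Frontend dev=14, EF_Unit tests=19) = 19; EF_Integration tests = 19+8 = 27
ES_Code review = max(EF_Database migration=22, EF_Unit tests=19) = 22; EF_Code review = 22+6 = 28
ES_Security audit = max(EF_Unit tests=19, EF_Integration tests=27, EF_Code review=28) = 28; EF_Security audit = 28+6 = 34
Expected project duration μ = 34 weeks. Critical path: Frontend dev → Database migration → Code review → Security audit.

Backward pass:
LF_Security audit = 34; LS_Security audit = 34−6 = 28
LF_Code review = LS_Security audit = 28; LS_Code review = 28−6 = 22
LF_Integration tests = LS_Security audit = 28; LS_Integration tests = 28−8 = 20
LF_Unit tests = min(LS_Integration tests=20, LS_Code review=22, LS_Security audit=28) = 20; LS_Unit tests = 20−5 = 15
LF_Database migration = LS_Code review = 22; LS_Database migration = 22−8 = 14
LF_Frontend dev = min(LS_Database migration=14, LS_Unit tests=15, LS_Integration tests=20) = 14; LS_Frontend dev = 14−14 = 0
Slack_Unit tests = LS_Unit tests − ES_Unit tests = 15 − 14 = 1

1 weeks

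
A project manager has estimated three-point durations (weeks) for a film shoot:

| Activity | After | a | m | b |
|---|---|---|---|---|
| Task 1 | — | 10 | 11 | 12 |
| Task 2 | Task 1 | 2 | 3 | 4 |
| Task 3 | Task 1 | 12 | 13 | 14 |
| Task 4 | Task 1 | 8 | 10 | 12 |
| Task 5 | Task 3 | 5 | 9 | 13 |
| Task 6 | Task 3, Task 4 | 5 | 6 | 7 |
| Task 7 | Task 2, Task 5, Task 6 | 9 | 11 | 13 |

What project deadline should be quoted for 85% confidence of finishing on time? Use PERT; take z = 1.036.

45.6 weeks

te_Task 1 = (10 + 4·11 + 12)/6 = 66/6 = 11; σ²_Task 1 = ((12−10)/6)² = 0.111
te_Task 2 = (2 + 4·3 + 4)/6 = 18/6 = 3; σ²_Task 2 = ((4−2)/6)² = 0.111
te_Task 3 = (12 + 4·13 + 14)/6 = 78/6 = 13; σ²_Task 3 = ((14−12)/6)² = 0.111
te_Task 4 = (8 + 4·10 + 12)/6 = 60/6 = 10; σ²_Task 4 = ((12−8)/6)² = 0.444
te_Task 5 = (5 + 4·9 + 13)/6 = 54/6 = 9; σ²_Task 5 = ((13−5)/6)² = 1.778
te_Task 6 = (5 + 4·6 + 7)/6 = 36/6 = 6; σ²_Task 6 = ((7−5)/6)² = 0.111
te_Task 7 = (9 + 4·11 + 13)/6 = 66/6 = 11; σ²_Task 7 = ((13−9)/6)² = 0.444

Forward pass:
ES_Task 1 = 0; EF_Task 1 = 11
ES_Task 2 = 11; EF_Task 2 = 11+3 = 14
ES_Task 3 = 11; EF_Task 3 = 11+13 = 24
ES_Task 4 = 11; EF_Task 4 = 11+10 = 21
ES_Task 5 = 24; EF_Task 5 = 24+9 = 33
ES_Task 6 = max(EF_Task 3=24, EF_Task 4=21) = 24; EF_Task 6 = 24+6 = 30
ES_Task 7 = max(EF_Task 2=14, EF_Task 5=33, EF_Task 6=30) = 33; EF_Task 7 = 33+11 = 44
Expected project duration μ = 44 weeks. Critical path: Task 1 → Task 3 → Task 5 → Task 7.

Variance along critical path = 0.111 + 0.111 + 1.778 + 0.444 = 2.444; σ = 1.563 weeks.
D = μ + z·σ = 44 + 1.036·1.563 = 45.6 weeks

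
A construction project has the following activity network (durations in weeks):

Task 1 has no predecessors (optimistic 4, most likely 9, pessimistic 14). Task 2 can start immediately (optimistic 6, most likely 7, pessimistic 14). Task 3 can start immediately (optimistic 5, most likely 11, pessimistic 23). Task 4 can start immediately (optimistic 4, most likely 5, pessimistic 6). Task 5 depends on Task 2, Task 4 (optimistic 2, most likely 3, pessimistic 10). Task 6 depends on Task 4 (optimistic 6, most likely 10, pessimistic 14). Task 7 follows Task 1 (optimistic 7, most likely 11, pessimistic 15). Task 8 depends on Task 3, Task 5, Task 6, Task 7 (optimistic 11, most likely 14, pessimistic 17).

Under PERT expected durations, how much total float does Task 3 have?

te_Task 1 = (4 + 4·9 + 14)/6 = 54/6 = 9
te_Task 2 = (6 + 4·7 + 14)/6 = 48/6 = 8
te_Task 3 = (5 + 4·11 + 23)/6 = 72/6 = 12
te_Task 4 = (4 + 4·5 + 6)/6 = 30/6 = 5
te_Task 5 = (2 + 4·3 + 10)/6 = 24/6 = 4
te_Task 6 = (6 + 4·10 + 14)/6 = 60/6 = 10
te_Task 7 = (7 + 4·11 + 15)/6 = 66/6 = 11
te_Task 8 = (11 + 4·14 + 17)/6 = 84/6 = 14

Forward pass:
ES_Task 1 = 0; EF_Task 1 = 9
ES_Task 2 = 0; EF_Task 2 = 8
ES_Task 3 = 0; EF_Task 3 = 12
ES_Task 4 = 0; EF_Task 4 = 5
ES_Task 5 = max(EF_Task 2=8, EF_Task 4=5) = 8; EF_Task 5 = 8+4 = 12
ES_Task 6 = 5; EF_Task 6 = 5+10 = 15
ES_Task 7 = 9; EF_Task 7 = 9+11 = 20
ES_Task 8 = max(EF_Task 3=12, EF_Task 5=12, EF_Task 6=15, EF_Task 7=20) = 20; EF_Task 8 = 20+14 = 34
Expected project duration μ = 34 weeks. Critical path: Task 1 → Task 7 → Task 8.

Backward pass:
LF_Task 8 = 34; LS_Task 8 = 34−14 = 20
LF_Task 7 = LS_Task 8 = 20; LS_Task 7 = 20−11 = 9
LF_Task 6 = LS_Task 8 = 20; LS_Task 6 = 20−10 = 10
LF_Task 5 = LS_Task 8 = 20; LS_Task 5 = 20−4 = 16
LF_Task 4 = min(LS_Task 5=16, LS_Task 6=10) = 10; LS_Task 4 = 10−5 = 5
LF_Task 3 = LS_Task 8 = 20; LS_Task 3 = 20−12 = 8
LF_Task 2 = LS_Task 5 = 16; LS_Task 2 = 16−8 = 8
LF_Task 1 = LS_Task 7 = 9; LS_Task 1 = 9−9 = 0
Slack_Task 3 = LS_Task 3 − ES_Task 3 = 8 − 0 = 8

8 weeks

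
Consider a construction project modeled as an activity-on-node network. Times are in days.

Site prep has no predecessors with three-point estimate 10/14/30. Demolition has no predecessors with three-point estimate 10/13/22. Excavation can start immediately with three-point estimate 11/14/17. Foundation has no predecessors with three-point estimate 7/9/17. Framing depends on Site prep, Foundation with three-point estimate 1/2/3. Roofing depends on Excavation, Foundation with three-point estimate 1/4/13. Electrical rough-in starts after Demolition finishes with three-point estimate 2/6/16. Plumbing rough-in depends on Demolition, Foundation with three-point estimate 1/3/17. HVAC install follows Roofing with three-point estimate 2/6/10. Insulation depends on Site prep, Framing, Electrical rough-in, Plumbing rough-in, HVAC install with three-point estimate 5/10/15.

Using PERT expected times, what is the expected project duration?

35 days

te_Site prep = (10 + 4·14 + 30)/6 = 96/6 = 16
te_Demolition = (10 + 4·13 + 22)/6 = 84/6 = 14
te_Excavation = (11 + 4·14 + 17)/6 = 84/6 = 14
te_Foundation = (7 + 4·9 + 17)/6 = 60/6 = 10
te_Framing = (1 + 4·2 + 3)/6 = 12/6 = 2
te_Roofing = (1 + 4·4 + 13)/6 = 30/6 = 5
te_Electrical rough-in = (2 + 4·6 + 16)/6 = 42/6 = 7
te_Plumbing rough-in = (1 + 4·3 + 17)/6 = 30/6 = 5
te_HVAC install = (2 + 4·6 + 10)/6 = 36/6 = 6
te_Insulation = (5 + 4·10 + 15)/6 = 60/6 = 10

Forward pass:
ES_Site prep = 0; EF_Site prep = 16
ES_Demolition = 0; EF_Demolition = 14
ES_Excavation = 0; EF_Excavation = 14
ES_Foundation = 0; EF_Foundation = 10
ES_Framing = max(EF_Site prep=16, EF_Foundation=10) = 16; EF_Framing = 16+2 = 18
ES_Roofing = max(EF_Excavation=14, EF_Foundation=10) = 14; EF_Roofing = 14+5 = 19
ES_Electrical rough-in = 14; EF_Electrical rough-in = 14+7 = 21
ES_Plumbing rough-in = max(EF_Demolition=14, EF_Foundation=10) = 14; EF_Plumbing rough-in = 14+5 = 19
ES_HVAC install = 19; EF_HVAC install = 19+6 = 25
ES_Insulation = max(EF_Site prep=16, EF_Framing=18, EF_Electrical rough-in=21, EF_Plumbing rough-in=19, EF_HVAC install=25) = 25; EF_Insulation = 25+10 = 35
Expected project duration μ = 35 days. Critical path: Excavation → Roofing → HVAC install → Insulation.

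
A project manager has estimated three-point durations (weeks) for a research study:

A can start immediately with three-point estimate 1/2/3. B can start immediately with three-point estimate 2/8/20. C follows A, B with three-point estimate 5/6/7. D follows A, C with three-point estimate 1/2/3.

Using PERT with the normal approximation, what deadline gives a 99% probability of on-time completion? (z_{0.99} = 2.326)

te_A = (1 + 4·2 + 3)/6 = 12/6 = 2; σ²_A = ((3−1)/6)² = 0.111
te_B = (2 + 4·8 + 20)/6 = 54/6 = 9; σ²_B = ((20−2)/6)² = 9.000
te_C = (5 + 4·6 + 7)/6 = 36/6 = 6; σ²_C = ((7−5)/6)² = 0.111
te_D = (1 + 4·2 + 3)/6 = 12/6 = 2; σ²_D = ((3−1)/6)² = 0.111

Forward pass:
ES_A = 0; EF_A = 2
ES_B = 0; EF_B = 9
ES_C = max(EF_A=2, EF_B=9) = 9; EF_C = 9+6 = 15
ES_D = max(EF_A=2, EF_C=15) = 15; EF_D = 15+2 = 17
Expected project duration μ = 17 weeks. Critical path: B → C → D.

Variance along critical path = 9.000 + 0.111 + 0.111 = 9.222; σ = 3.037 weeks.
D = μ + z·σ = 17 + 2.326·3.037 = 24.1 weeks

24.1 weeks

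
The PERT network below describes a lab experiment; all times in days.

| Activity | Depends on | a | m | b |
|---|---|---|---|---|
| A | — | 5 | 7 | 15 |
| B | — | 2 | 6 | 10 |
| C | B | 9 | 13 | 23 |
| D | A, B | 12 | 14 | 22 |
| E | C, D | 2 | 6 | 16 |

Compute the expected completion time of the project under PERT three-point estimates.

te_A = (5 + 4·7 + 15)/6 = 48/6 = 8
te_B = (2 + 4·6 + 10)/6 = 36/6 = 6
te_C = (9 + 4·13 + 23)/6 = 84/6 = 14
te_D = (12 + 4·14 + 22)/6 = 90/6 = 15
te_E = (2 + 4·6 + 16)/6 = 42/6 = 7

Forward pass:
ES_A = 0; EF_A = 8
ES_B = 0; EF_B = 6
ES_C = 6; EF_C = 6+14 = 20
ES_D = max(EF_A=8, EF_B=6) = 8; EF_D = 8+15 = 23
ES_E = max(EF_C=20, EF_D=23) = 23; EF_E = 23+7 = 30
Expected project duration μ = 30 days. Critical path: A → D → E.

30 days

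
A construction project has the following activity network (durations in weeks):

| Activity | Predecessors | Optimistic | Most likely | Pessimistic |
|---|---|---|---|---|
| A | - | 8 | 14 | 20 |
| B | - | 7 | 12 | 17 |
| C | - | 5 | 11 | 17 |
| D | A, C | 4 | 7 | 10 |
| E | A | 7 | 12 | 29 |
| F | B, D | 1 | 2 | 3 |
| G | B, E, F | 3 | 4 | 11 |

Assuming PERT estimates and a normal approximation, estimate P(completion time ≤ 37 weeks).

0.819

te_A = (8 + 4·14 + 20)/6 = 84/6 = 14; σ²_A = ((20−8)/6)² = 4.000
te_B = (7 + 4·12 + 17)/6 = 72/6 = 12; σ²_B = ((17−7)/6)² = 2.778
te_C = (5 + 4·11 + 17)/6 = 66/6 = 11; σ²_C = ((17−5)/6)² = 4.000
te_D = (4 + 4·7 + 10)/6 = 42/6 = 7; σ²_D = ((10−4)/6)² = 1.000
te_E = (7 + 4·12 + 29)/6 = 84/6 = 14; σ²_E = ((29−7)/6)² = 13.444
te_F = (1 + 4·2 + 3)/6 = 12/6 = 2; σ²_F = ((3−1)/6)² = 0.111
te_G = (3 + 4·4 + 11)/6 = 30/6 = 5; σ²_G = ((11−3)/6)² = 1.778

Forward pass:
ES_A = 0; EF_A = 14
ES_B = 0; EF_B = 12
ES_C = 0; EF_C = 11
ES_D = max(EF_A=14, EF_C=11) = 14; EF_D = 14+7 = 21
ES_E = 14; EF_E = 14+14 = 28
ES_F = max(EF_B=12, EF_D=21) = 21; EF_F = 21+2 = 23
ES_G = max(EF_B=12, EF_E=28, EF_F=23) = 28; EF_G = 28+5 = 33
Expected project duration μ = 33 weeks. Critical path: A → E → G.

Variance along critical path = 4.000 + 13.444 + 1.778 = 19.222; σ = √19.222 = 4.384 weeks.
Z = (37 − 33) / 4.384 = 0.912
P(T ≤ 37) = Φ(0.912) ≈ 0.819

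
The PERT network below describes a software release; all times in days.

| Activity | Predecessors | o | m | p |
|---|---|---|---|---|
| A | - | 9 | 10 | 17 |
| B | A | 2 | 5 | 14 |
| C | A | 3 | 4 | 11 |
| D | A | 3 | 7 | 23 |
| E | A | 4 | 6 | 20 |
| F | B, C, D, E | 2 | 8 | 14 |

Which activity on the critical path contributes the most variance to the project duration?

D

te_A = (9 + 4·10 + 17)/6 = 66/6 = 11; σ²_A = ((17−9)/6)² = 1.778
te_B = (2 + 4·5 + 14)/6 = 36/6 = 6; σ²_B = ((14−2)/6)² = 4.000
te_C = (3 + 4·4 + 11)/6 = 30/6 = 5; σ²_C = ((11−3)/6)² = 1.778
te_D = (3 + 4·7 + 23)/6 = 54/6 = 9; σ²_D = ((23−3)/6)² = 11.111
te_E = (4 + 4·6 + 20)/6 = 48/6 = 8; σ²_E = ((20−4)/6)² = 7.111
te_F = (2 + 4·8 + 14)/6 = 48/6 = 8; σ²_F = ((14−2)/6)² = 4.000

Forward pass:
ES_A = 0; EF_A = 11
ES_B = 11; EF_B = 11+6 = 17
ES_C = 11; EF_C = 11+5 = 16
ES_D = 11; EF_D = 11+9 = 20
ES_E = 11; EF_E = 11+8 = 19
ES_F = max(EF_B=17, EF_C=16, EF_D=20, EF_E=19) = 20; EF_F = 20+8 = 28
Expected project duration μ = 28 days. Critical path: A → D → F.

Variances on critical path: σ²_A=1.778, σ²_D=11.111, σ²_F=4.000.
Largest is σ²_D = 11.111.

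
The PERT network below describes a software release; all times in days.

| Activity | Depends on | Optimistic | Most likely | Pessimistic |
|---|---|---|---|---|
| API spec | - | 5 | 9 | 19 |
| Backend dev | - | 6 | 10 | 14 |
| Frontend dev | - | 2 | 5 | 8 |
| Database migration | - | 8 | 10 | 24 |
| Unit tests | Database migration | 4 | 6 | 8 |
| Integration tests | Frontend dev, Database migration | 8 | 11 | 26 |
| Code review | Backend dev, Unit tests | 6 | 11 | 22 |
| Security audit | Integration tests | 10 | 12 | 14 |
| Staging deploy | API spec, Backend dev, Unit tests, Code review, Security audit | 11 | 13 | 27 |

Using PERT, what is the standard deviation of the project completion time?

te_API spec = (5 + 4·9 + 19)/6 = 60/6 = 10; σ²_API spec = ((19−5)/6)² = 5.444
te_Backend dev = (6 + 4·10 + 14)/6 = 60/6 = 10; σ²_Backend dev = ((14−6)/6)² = 1.778
te_Frontend dev = (2 + 4·5 + 8)/6 = 30/6 = 5; σ²_Frontend dev = ((8−2)/6)² = 1.000
te_Database migration = (8 + 4·10 + 24)/6 = 72/6 = 12; σ²_Database migration = ((24−8)/6)² = 7.111
te_Unit tests = (4 + 4·6 + 8)/6 = 36/6 = 6; σ²_Unit tests = ((8−4)/6)² = 0.444
te_Integration tests = (8 + 4·11 + 26)/6 = 78/6 = 13; σ²_Integration tests = ((26−8)/6)² = 9.000
te_Code review = (6 + 4·11 + 22)/6 = 72/6 = 12; σ²_Code review = ((22−6)/6)² = 7.111
te_Security audit = (10 + 4·12 + 14)/6 = 72/6 = 12; σ²_Security audit = ((14−10)/6)² = 0.444
te_Staging deploy = (11 + 4·13 + 27)/6 = 90/6 = 15; σ²_Staging deploy = ((27−11)/6)² = 7.111

Forward pass:
ES_API spec = 0; EF_API spec = 10
ES_Backend dev = 0; EF_Backend dev = 10
ES_Frontend dev = 0; EF_Frontend dev = 5
ES_Database migration = 0; EF_Database migration = 12
ES_Unit tests = 12; EF_Unit tests = 12+6 = 18
ES_Integration tests = max(EF_Frontend dev=5, EF_Database migration=12) = 12; EF_Integration tests = 12+13 = 25
ES_Code review = max(EF_Backend dev=10, EF_Unit tests=18) = 18; EF_Code review = 18+12 = 30
ES_Security audit = 25; EF_Security audit = 25+12 = 37
ES_Staging deploy = max(EF_API spec=10, EF_Backend dev=10, EF_Unit tests=18, EF_Code review=30, EF_Security audit=37) = 37; EF_Staging deploy = 37+15 = 52
Expected project duration μ = 52 days. Critical path: Database migration → Integration tests → Security audit → Staging deploy.

Variance along critical path = 7.111 + 9.000 + 0.444 + 7.111 = 23.667
σ = √23.667 = 4.865 days

4.86 days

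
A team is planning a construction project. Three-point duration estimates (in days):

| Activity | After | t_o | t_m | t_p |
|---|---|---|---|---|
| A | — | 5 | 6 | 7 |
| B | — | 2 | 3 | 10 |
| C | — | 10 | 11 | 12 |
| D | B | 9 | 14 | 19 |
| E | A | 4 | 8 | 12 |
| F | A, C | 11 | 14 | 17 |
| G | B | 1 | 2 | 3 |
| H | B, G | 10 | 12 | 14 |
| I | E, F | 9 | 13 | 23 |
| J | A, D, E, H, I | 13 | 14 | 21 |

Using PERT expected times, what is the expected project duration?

54 days

te_A = (5 + 4·6 + 7)/6 = 36/6 = 6
te_B = (2 + 4·3 + 10)/6 = 24/6 = 4
te_C = (10 + 4·11 + 12)/6 = 66/6 = 11
te_D = (9 + 4·14 + 19)/6 = 84/6 = 14
te_E = (4 + 4·8 + 12)/6 = 48/6 = 8
te_F = (11 + 4·14 + 17)/6 = 84/6 = 14
te_G = (1 + 4·2 + 3)/6 = 12/6 = 2
te_H = (10 + 4·12 + 14)/6 = 72/6 = 12
te_I = (9 + 4·13 + 23)/6 = 84/6 = 14
te_J = (13 + 4·14 + 21)/6 = 90/6 = 15

Forward pass:
ES_A = 0; EF_A = 6
ES_B = 0; EF_B = 4
ES_C = 0; EF_C = 11
ES_D = 4; EF_D = 4+14 = 18
ES_E = 6; EF_E = 6+8 = 14
ES_F = max(EF_A=6, EF_C=11) = 11; EF_F = 11+14 = 25
ES_G = 4; EF_G = 4+2 = 6
ES_H = max(EF_B=4, EF_G=6) = 6; EF_H = 6+12 = 18
ES_I = max(EF_E=14, EF_F=25) = 25; EF_I = 25+14 = 39
ES_J = max(EF_A=6, EF_D=18, EF_E=14, EF_H=18, EF_I=39) = 39; EF_J = 39+15 = 54
Expected project duration μ = 54 days. Critical path: C → F → I → J.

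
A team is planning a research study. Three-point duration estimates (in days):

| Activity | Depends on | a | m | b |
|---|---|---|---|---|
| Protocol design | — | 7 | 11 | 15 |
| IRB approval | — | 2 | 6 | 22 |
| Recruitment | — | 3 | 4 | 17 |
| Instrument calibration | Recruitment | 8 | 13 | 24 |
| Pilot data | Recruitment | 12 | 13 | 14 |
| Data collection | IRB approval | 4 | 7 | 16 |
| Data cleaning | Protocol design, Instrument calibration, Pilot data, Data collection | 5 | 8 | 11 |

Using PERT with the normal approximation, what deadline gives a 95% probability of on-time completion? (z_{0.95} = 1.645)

te_Protocol design = (7 + 4·11 + 15)/6 = 66/6 = 11; σ²_Protocol design = ((15−7)/6)² = 1.778
te_IRB approval = (2 + 4·6 + 22)/6 = 48/6 = 8; σ²_IRB approval = ((22−2)/6)² = 11.111
te_Recruitment = (3 + 4·4 + 17)/6 = 36/6 = 6; σ²_Recruitment = ((17−3)/6)² = 5.444
te_Instrument calibration = (8 + 4·13 + 24)/6 = 84/6 = 14; σ²_Instrument calibration = ((24−8)/6)² = 7.111
te_Pilot data = (12 + 4·13 + 14)/6 = 78/6 = 13; σ²_Pilot data = ((14−12)/6)² = 0.111
te_Data collection = (4 + 4·7 + 16)/6 = 48/6 = 8; σ²_Data collection = ((16−4)/6)² = 4.000
te_Data cleaning = (5 + 4·8 + 11)/6 = 48/6 = 8; σ²_Data cleaning = ((11−5)/6)² = 1.000

Forward pass:
ES_Protocol design = 0; EF_Protocol design = 11
ES_IRB approval = 0; EF_IRB approval = 8
ES_Recruitment = 0; EF_Recruitment = 6
ES_Instrument calibration = 6; EF_Instrument calibration = 6+14 = 20
ES_Pilot data = 6; EF_Pilot data = 6+13 = 19
ES_Data collection = 8; EF_Data collection = 8+8 = 16
ES_Data cleaning = max(EF_Protocol design=11, EF_Instrument calibration=20, EF_Pilot data=19, EF_Data collection=16) = 20; EF_Data cleaning = 20+8 = 28
Expected project duration μ = 28 days. Critical path: Recruitment → Instrument calibration → Data cleaning.

Variance along critical path = 5.444 + 7.111 + 1.000 = 13.556; σ = 3.682 days.
D = μ + z·σ = 28 + 1.645·3.682 = 34.1 days

34.1 days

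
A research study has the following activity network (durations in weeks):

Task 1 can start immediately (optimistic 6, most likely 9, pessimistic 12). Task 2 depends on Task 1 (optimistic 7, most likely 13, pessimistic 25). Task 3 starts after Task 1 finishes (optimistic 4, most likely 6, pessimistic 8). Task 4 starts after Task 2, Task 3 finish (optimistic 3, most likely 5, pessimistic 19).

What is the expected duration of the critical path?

te_Task 1 = (6 + 4·9 + 12)/6 = 54/6 = 9
te_Task 2 = (7 + 4·13 + 25)/6 = 84/6 = 14
te_Task 3 = (4 + 4·6 + 8)/6 = 36/6 = 6
te_Task 4 = (3 + 4·5 + 19)/6 = 42/6 = 7

Forward pass:
ES_Task 1 = 0; EF_Task 1 = 9
ES_Task 2 = 9; EF_Task 2 = 9+14 = 23
ES_Task 3 = 9; EF_Task 3 = 9+6 = 15
ES_Task 4 = max(EF_Task 2=23, EF_Task 3=15) = 23; EF_Task 4 = 23+7 = 30
Expected project duration μ = 30 weeks. Critical path: Task 1 → Task 2 → Task 4.

30 weeks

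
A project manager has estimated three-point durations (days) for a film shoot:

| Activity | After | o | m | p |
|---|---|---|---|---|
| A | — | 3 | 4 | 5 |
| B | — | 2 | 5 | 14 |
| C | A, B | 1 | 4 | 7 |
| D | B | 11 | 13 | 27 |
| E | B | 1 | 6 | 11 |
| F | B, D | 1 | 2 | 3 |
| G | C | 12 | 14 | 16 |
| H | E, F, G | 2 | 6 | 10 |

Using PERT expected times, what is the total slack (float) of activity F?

te_A = (3 + 4·4 + 5)/6 = 24/6 = 4
te_B = (2 + 4·5 + 14)/6 = 36/6 = 6
te_C = (1 + 4·4 + 7)/6 = 24/6 = 4
te_D = (11 + 4·13 + 27)/6 = 90/6 = 15
te_E = (1 + 4·6 + 11)/6 = 36/6 = 6
te_F = (1 + 4·2 + 3)/6 = 12/6 = 2
te_G = (12 + 4·14 + 16)/6 = 84/6 = 14
te_H = (2 + 4·6 + 10)/6 = 36/6 = 6

Forward pass:
ES_A = 0; EF_A = 4
ES_B = 0; EF_B = 6
ES_C = max(EF_A=4, EF_B=6) = 6; EF_C = 6+4 = 10
ES_D = 6; EF_D = 6+15 = 21
ES_E = 6; EF_E = 6+6 = 12
ES_F = max(EF_B=6, EF_D=21) = 21; EF_F = 21+2 = 23
ES_G = 10; EF_G = 10+14 = 24
ES_H = max(EF_E=12, EF_F=23, EF_G=24) = 24; EF_H = 24+6 = 30
Expected project duration μ = 30 days. Critical path: B → C → G → H.

Backward pass:
LF_H = 30; LS_H = 30−6 = 24
LF_G = LS_H = 24; LS_G = 24−14 = 10
LF_F = LS_H = 24; LS_F = 24−2 = 22
LF_E = LS_H = 24; LS_E = 24−6 = 18
LF_D = LS_F = 22; LS_D = 22−15 = 7
LF_C = LS_G = 10; LS_C = 10−4 = 6
LF_B = min(LS_C=6, LS_D=7, LS_E=18, LS_F=22) = 6; LS_B = 6−6 = 0
LF_A = LS_C = 6; LS_A = 6−4 = 2
Slack_F = LS_F − ES_F = 22 − 21 = 1

1 days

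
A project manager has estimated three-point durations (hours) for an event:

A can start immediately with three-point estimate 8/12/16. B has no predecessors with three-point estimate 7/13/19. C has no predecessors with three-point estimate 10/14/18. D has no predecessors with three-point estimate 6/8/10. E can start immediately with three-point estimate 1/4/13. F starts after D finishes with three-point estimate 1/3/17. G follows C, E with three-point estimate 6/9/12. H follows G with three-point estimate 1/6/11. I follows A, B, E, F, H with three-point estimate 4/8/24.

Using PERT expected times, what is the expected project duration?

39 hours

te_A = (8 + 4·12 + 16)/6 = 72/6 = 12
te_B = (7 + 4·13 + 19)/6 = 78/6 = 13
te_C = (10 + 4·14 + 18)/6 = 84/6 = 14
te_D = (6 + 4·8 + 10)/6 = 48/6 = 8
te_E = (1 + 4·4 + 13)/6 = 30/6 = 5
te_F = (1 + 4·3 + 17)/6 = 30/6 = 5
te_G = (6 + 4·9 + 12)/6 = 54/6 = 9
te_H = (1 + 4·6 + 11)/6 = 36/6 = 6
te_I = (4 + 4·8 + 24)/6 = 60/6 = 10

Forward pass:
ES_A = 0; EF_A = 12
ES_B = 0; EF_B = 13
ES_C = 0; EF_C = 14
ES_D = 0; EF_D = 8
ES_E = 0; EF_E = 5
ES_F = 8; EF_F = 8+5 = 13
ES_G = max(EF_C=14, EF_E=5) = 14; EF_G = 14+9 = 23
ES_H = 23; EF_H = 23+6 = 29
ES_I = max(EF_A=12, EF_B=13, EF_E=5, EF_F=13, EF_H=29) = 29; EF_I = 29+10 = 39
Expected project duration μ = 39 hours. Critical path: C → G → H → I.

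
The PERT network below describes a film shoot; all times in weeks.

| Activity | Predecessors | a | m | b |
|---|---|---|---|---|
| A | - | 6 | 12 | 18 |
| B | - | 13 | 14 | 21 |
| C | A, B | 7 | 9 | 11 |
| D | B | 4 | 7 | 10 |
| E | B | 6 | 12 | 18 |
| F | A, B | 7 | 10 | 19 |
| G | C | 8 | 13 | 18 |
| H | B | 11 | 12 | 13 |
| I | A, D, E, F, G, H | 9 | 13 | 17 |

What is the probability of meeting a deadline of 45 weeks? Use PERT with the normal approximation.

te_A = (6 + 4·12 + 18)/6 = 72/6 = 12; σ²_A = ((18−6)/6)² = 4.000
te_B = (13 + 4·14 + 21)/6 = 90/6 = 15; σ²_B = ((21−13)/6)² = 1.778
te_C = (7 + 4·9 + 11)/6 = 54/6 = 9; σ²_C = ((11−7)/6)² = 0.444
te_D = (4 + 4·7 + 10)/6 = 42/6 = 7; σ²_D = ((10−4)/6)² = 1.000
te_E = (6 + 4·12 + 18)/6 = 72/6 = 12; σ²_E = ((18−6)/6)² = 4.000
te_F = (7 + 4·10 + 19)/6 = 66/6 = 11; σ²_F = ((19−7)/6)² = 4.000
te_G = (8 + 4·13 + 18)/6 = 78/6 = 13; σ²_G = ((18−8)/6)² = 2.778
te_H = (11 + 4·12 + 13)/6 = 72/6 = 12; σ²_H = ((13−11)/6)² = 0.111
te_I = (9 + 4·13 + 17)/6 = 78/6 = 13; σ²_I = ((17−9)/6)² = 1.778

Forward pass:
ES_A = 0; EF_A = 12
ES_B = 0; EF_B = 15
ES_C = max(EF_A=12, EF_B=15) = 15; EF_C = 15+9 = 24
ES_D = 15; EF_D = 15+7 = 22
ES_E = 15; EF_E = 15+12 = 27
ES_F = max(EF_A=12, EF_B=15) = 15; EF_F = 15+11 = 26
ES_G = 24; EF_G = 24+13 = 37
ES_H = 15; EF_H = 15+12 = 27
ES_I = max(EF_A=12, EF_D=22, EF_E=27, EF_F=26, EF_G=37, EF_H=27) = 37; EF_I = 37+13 = 50
Expected project duration μ = 50 weeks. Critical path: B → C → G → I.

Variance along critical path = 1.778 + 0.444 + 2.778 + 1.778 = 6.778; σ = √6.778 = 2.603 weeks.
Z = (45 − 50) / 2.603 = -1.921
P(T ≤ 45) = Φ(-1.921) ≈ 0.027

0.027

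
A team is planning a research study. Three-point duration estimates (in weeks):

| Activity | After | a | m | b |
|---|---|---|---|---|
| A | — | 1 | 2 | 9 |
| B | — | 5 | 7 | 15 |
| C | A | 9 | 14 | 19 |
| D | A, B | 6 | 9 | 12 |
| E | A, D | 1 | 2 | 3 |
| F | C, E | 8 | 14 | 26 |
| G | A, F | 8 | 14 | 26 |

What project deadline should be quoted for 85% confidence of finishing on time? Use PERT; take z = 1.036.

53.8 weeks

te_A = (1 + 4·2 + 9)/6 = 18/6 = 3; σ²_A = ((9−1)/6)² = 1.778
te_B = (5 + 4·7 + 15)/6 = 48/6 = 8; σ²_B = ((15−5)/6)² = 2.778
te_C = (9 + 4·14 + 19)/6 = 84/6 = 14; σ²_C = ((19−9)/6)² = 2.778
te_D = (6 + 4·9 + 12)/6 = 54/6 = 9; σ²_D = ((12−6)/6)² = 1.000
te_E = (1 + 4·2 + 3)/6 = 12/6 = 2; σ²_E = ((3−1)/6)² = 0.111
te_F = (8 + 4·14 + 26)/6 = 90/6 = 15; σ²_F = ((26−8)/6)² = 9.000
te_G = (8 + 4·14 + 26)/6 = 90/6 = 15; σ²_G = ((26−8)/6)² = 9.000

Forward pass:
ES_A = 0; EF_A = 3
ES_B = 0; EF_B = 8
ES_C = 3; EF_C = 3+14 = 17
ES_D = max(EF_A=3, EF_B=8) = 8; EF_D = 8+9 = 17
ES_E = max(EF_A=3, EF_D=17) = 17; EF_E = 17+2 = 19
ES_F = max(EF_C=17, EF_E=19) = 19; EF_F = 19+15 = 34
ES_G = max(EF_A=3, EF_F=34) = 34; EF_G = 34+15 = 49
Expected project duration μ = 49 weeks. Critical path: B → D → E → F → G.

Variance along critical path = 2.778 + 1.000 + 0.111 + 9.000 + 9.000 = 21.889; σ = 4.679 weeks.
D = μ + z·σ = 49 + 1.036·4.679 = 53.8 weeks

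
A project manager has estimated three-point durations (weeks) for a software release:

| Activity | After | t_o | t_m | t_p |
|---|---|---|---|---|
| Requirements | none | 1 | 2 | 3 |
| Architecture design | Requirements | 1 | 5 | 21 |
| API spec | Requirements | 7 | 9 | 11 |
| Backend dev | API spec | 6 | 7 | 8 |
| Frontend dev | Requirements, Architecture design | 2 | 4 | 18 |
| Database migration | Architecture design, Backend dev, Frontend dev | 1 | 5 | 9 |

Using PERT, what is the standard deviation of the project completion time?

te_Requirements = (1 + 4·2 + 3)/6 = 12/6 = 2; σ²_Requirements = ((3−1)/6)² = 0.111
te_Architecture design = (1 + 4·5 + 21)/6 = 42/6 = 7; σ²_Architecture design = ((21−1)/6)² = 11.111
te_API spec = (7 + 4·9 + 11)/6 = 54/6 = 9; σ²_API spec = ((11−7)/6)² = 0.444
te_Backend dev = (6 + 4·7 + 8)/6 = 42/6 = 7; σ²_Backend dev = ((8−6)/6)² = 0.111
te_Frontend dev = (2 + 4·4 + 18)/6 = 36/6 = 6; σ²_Frontend dev = ((18−2)/6)² = 7.111
te_Database migration = (1 + 4·5 + 9)/6 = 30/6 = 5; σ²_Database migration = ((9−1)/6)² = 1.778

Forward pass:
ES_Requirements = 0; EF_Requirements = 2
ES_Architecture design = 2; EF_Architecture design = 2+7 = 9
ES_API spec = 2; EF_API spec = 2+9 = 11
ES_Backend dev = 11; EF_Backend dev = 11+7 = 18
ES_Frontend dev = max(EF_Requirements=2, EF_Architecture design=9) = 9; EF_Frontend dev = 9+6 = 15
ES_Database migration = max(EF_Architecture design=9, EF_Backend dev=18, EF_Frontend dev=15) = 18; EF_Database migration = 18+5 = 23
Expected project duration μ = 23 weeks. Critical path: Requirements → API spec → Backend dev → Database migration.

Variance along critical path = 0.111 + 0.444 + 0.111 + 1.778 = 2.444
σ = √2.444 = 1.563 weeks

1.56 weeks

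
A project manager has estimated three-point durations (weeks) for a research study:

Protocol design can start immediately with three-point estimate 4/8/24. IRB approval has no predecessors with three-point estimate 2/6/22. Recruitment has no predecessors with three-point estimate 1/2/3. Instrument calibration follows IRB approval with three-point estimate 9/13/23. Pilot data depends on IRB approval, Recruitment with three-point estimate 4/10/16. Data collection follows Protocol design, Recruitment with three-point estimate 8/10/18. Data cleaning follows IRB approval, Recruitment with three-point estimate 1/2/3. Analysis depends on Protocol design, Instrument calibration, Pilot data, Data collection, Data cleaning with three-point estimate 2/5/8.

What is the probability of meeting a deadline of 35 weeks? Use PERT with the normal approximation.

te_Protocol design = (4 + 4·8 + 24)/6 = 60/6 = 10; σ²_Protocol design = ((24−4)/6)² = 11.111
te_IRB approval = (2 + 4·6 + 22)/6 = 48/6 = 8; σ²_IRB approval = ((22−2)/6)² = 11.111
te_Recruitment = (1 + 4·2 + 3)/6 = 12/6 = 2; σ²_Recruitment = ((3−1)/6)² = 0.111
te_Instrument calibration = (9 + 4·13 + 23)/6 = 84/6 = 14; σ²_Instrument calibration = ((23−9)/6)² = 5.444
te_Pilot data = (4 + 4·10 + 16)/6 = 60/6 = 10; σ²_Pilot data = ((16−4)/6)² = 4.000
te_Data collection = (8 + 4·10 + 18)/6 = 66/6 = 11; σ²_Data collection = ((18−8)/6)² = 2.778
te_Data cleaning = (1 + 4·2 + 3)/6 = 12/6 = 2; σ²_Data cleaning = ((3−1)/6)² = 0.111
te_Analysis = (2 + 4·5 + 8)/6 = 30/6 = 5; σ²_Analysis = ((8−2)/6)² = 1.000

Forward pass:
ES_Protocol design = 0; EF_Protocol design = 10
ES_IRB approval = 0; EF_IRB approval = 8
ES_Recruitment = 0; EF_Recruitment = 2
ES_Instrument calibration = 8; EF_Instrument calibration = 8+14 = 22
ES_Pilot data = max(EF_IRB approval=8, EF_Recruitment=2) = 8; EF_Pilot data = 8+10 = 18
ES_Data collection = max(EF_Protocol design=10, EF_Recruitment=2) = 10; EF_Data collection = 10+11 = 21
ES_Data cleaning = max(EF_IRB approval=8, EF_Recruitment=2) = 8; EF_Data cleaning = 8+2 = 10
ES_Analysis = max(EF_Protocol design=10, EF_Instrument calibration=22, EF_Pilot data=18, EF_Data collection=21, EF_Data cleaning=10) = 22; EF_Analysis = 22+5 = 27
Expected project duration μ = 27 weeks. Critical path: IRB approval → Instrument calibration → Analysis.

Variance along critical path = 11.111 + 5.444 + 1.000 = 17.556; σ = √17.556 = 4.190 weeks.
Z = (35 − 27) / 4.190 = 1.909
P(T ≤ 35) = Φ(1.909) ≈ 0.972

0.972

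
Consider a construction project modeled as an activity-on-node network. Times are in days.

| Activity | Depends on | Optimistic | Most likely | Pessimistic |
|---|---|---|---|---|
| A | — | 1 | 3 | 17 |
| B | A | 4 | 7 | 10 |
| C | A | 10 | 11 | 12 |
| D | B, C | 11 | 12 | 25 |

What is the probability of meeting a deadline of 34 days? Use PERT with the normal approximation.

0.869

te_A = (1 + 4·3 + 17)/6 = 30/6 = 5; σ²_A = ((17−1)/6)² = 7.111
te_B = (4 + 4·7 + 10)/6 = 42/6 = 7; σ²_B = ((10−4)/6)² = 1.000
te_C = (10 + 4·11 + 12)/6 = 66/6 = 11; σ²_C = ((12−10)/6)² = 0.111
te_D = (11 + 4·12 + 25)/6 = 84/6 = 14; σ²_D = ((25−11)/6)² = 5.444

Forward pass:
ES_A = 0; EF_A = 5
ES_B = 5; EF_B = 5+7 = 12
ES_C = 5; EF_C = 5+11 = 16
ES_D = max(EF_B=12, EF_C=16) = 16; EF_D = 16+14 = 30
Expected project duration μ = 30 days. Critical path: A → C → D.

Variance along critical path = 7.111 + 0.111 + 5.444 = 12.667; σ = √12.667 = 3.559 days.
Z = (34 − 30) / 3.559 = 1.124
P(T ≤ 34) = Φ(1.124) ≈ 0.869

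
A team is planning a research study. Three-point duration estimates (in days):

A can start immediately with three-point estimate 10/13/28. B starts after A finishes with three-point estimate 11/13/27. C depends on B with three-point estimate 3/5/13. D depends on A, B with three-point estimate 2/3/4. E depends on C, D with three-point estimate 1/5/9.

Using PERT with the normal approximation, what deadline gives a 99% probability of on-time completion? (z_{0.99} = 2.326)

51.6 days

te_A = (10 + 4·13 + 28)/6 = 90/6 = 15; σ²_A = ((28−10)/6)² = 9.000
te_B = (11 + 4·13 + 27)/6 = 90/6 = 15; σ²_B = ((27−11)/6)² = 7.111
te_C = (3 + 4·5 + 13)/6 = 36/6 = 6; σ²_C = ((13−3)/6)² = 2.778
te_D = (2 + 4·3 + 4)/6 = 18/6 = 3; σ²_D = ((4−2)/6)² = 0.111
te_E = (1 + 4·5 + 9)/6 = 30/6 = 5; σ²_E = ((9−1)/6)² = 1.778

Forward pass:
ES_A = 0; EF_A = 15
ES_B = 15; EF_B = 15+15 = 30
ES_C = 30; EF_C = 30+6 = 36
ES_D = max(EF_A=15, EF_B=30) = 30; EF_D = 30+3 = 33
ES_E = max(EF_C=36, EF_D=33) = 36; EF_E = 36+5 = 41
Expected project duration μ = 41 days. Critical path: A → B → C → E.

Variance along critical path = 9.000 + 7.111 + 2.778 + 1.778 = 20.667; σ = 4.546 days.
D = μ + z·σ = 41 + 2.326·4.546 = 51.6 days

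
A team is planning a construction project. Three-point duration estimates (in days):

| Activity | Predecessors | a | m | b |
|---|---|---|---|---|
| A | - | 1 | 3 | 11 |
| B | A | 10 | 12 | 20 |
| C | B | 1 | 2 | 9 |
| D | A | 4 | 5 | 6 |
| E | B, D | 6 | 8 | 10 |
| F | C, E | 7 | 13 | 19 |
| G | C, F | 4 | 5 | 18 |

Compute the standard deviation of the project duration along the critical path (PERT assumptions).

te_A = (1 + 4·3 + 11)/6 = 24/6 = 4; σ²_A = ((11−1)/6)² = 2.778
te_B = (10 + 4·12 + 20)/6 = 78/6 = 13; σ²_B = ((20−10)/6)² = 2.778
te_C = (1 + 4·2 + 9)/6 = 18/6 = 3; σ²_C = ((9−1)/6)² = 1.778
te_D = (4 + 4·5 + 6)/6 = 30/6 = 5; σ²_D = ((6−4)/6)² = 0.111
te_E = (6 + 4·8 + 10)/6 = 48/6 = 8; σ²_E = ((10−6)/6)² = 0.444
te_F = (7 + 4·13 + 19)/6 = 78/6 = 13; σ²_F = ((19−7)/6)² = 4.000
te_G = (4 + 4·5 + 18)/6 = 42/6 = 7; σ²_G = ((18−4)/6)² = 5.444

Forward pass:
ES_A = 0; EF_A = 4
ES_B = 4; EF_B = 4+13 = 17
ES_C = 17; EF_C = 17+3 = 20
ES_D = 4; EF_D = 4+5 = 9
ES_E = max(EF_B=17, EF_D=9) = 17; EF_E = 17+8 = 25
ES_F = max(EF_C=20, EF_E=25) = 25; EF_F = 25+13 = 38
ES_G = max(EF_C=20, EF_F=38) = 38; EF_G = 38+7 = 45
Expected project duration μ = 45 days. Critical path: A → B → E → F → G.

Variance along critical path = 2.778 + 2.778 + 0.444 + 4.000 + 5.444 = 15.444
σ = √15.444 = 3.930 days

3.93 days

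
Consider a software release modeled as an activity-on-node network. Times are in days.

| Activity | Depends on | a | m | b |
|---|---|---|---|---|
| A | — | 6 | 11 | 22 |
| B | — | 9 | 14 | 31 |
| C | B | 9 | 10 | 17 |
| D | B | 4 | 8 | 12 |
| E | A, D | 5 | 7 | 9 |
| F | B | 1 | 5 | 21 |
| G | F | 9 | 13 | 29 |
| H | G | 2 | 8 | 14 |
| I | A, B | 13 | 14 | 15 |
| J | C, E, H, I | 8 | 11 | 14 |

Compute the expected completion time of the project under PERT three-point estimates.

te_A = (6 + 4·11 + 22)/6 = 72/6 = 12
te_B = (9 + 4·14 + 31)/6 = 96/6 = 16
te_C = (9 + 4·10 + 17)/6 = 66/6 = 11
te_D = (4 + 4·8 + 12)/6 = 48/6 = 8
te_E = (5 + 4·7 + 9)/6 = 42/6 = 7
te_F = (1 + 4·5 + 21)/6 = 42/6 = 7
te_G = (9 + 4·13 + 29)/6 = 90/6 = 15
te_H = (2 + 4·8 + 14)/6 = 48/6 = 8
te_I = (13 + 4·14 + 15)/6 = 84/6 = 14
te_J = (8 + 4·11 + 14)/6 = 66/6 = 11

Forward pass:
ES_A = 0; EF_A = 12
ES_B = 0; EF_B = 16
ES_C = 16; EF_C = 16+11 = 27
ES_D = 16; EF_D = 16+8 = 24
ES_E = max(EF_A=12, EF_D=24) = 24; EF_E = 24+7 = 31
ES_F = 16; EF_F = 16+7 = 23
ES_G = 23; EF_G = 23+15 = 38
ES_H = 38; EF_H = 38+8 = 46
ES_I = max(EF_A=12, EF_B=16) = 16; EF_I = 16+14 = 30
ES_J = max(EF_C=27, EF_E=31, EF_H=46, EF_I=30) = 46; EF_J = 46+11 = 57
Expected project duration μ = 57 days. Critical path: B → F → G → H → J.

57 days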